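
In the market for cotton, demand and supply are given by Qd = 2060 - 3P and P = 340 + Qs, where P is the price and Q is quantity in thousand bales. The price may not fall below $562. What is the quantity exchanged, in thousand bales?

260

Rearranging supply gives Qs = P - 340. Setting quantity demanded equal to quantity supplied, 2060 - 3P = P - 340, gives P* = 600 and Q* = 260.
Since 562 is below P* = 600, the floor does not bind and the free-market outcome prevails.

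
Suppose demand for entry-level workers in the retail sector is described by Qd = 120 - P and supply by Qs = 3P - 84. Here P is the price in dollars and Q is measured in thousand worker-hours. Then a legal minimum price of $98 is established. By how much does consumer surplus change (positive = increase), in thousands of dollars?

In a free market, 120 - P = 3P - 84 gives the equilibrium P* = 51, Q* = 69.
Since 98 > 51, the floor is binding.
At P = 98: Qd = 120 - 98 = 22 and Qs = 3·98 - 84 = 210.
Consumer surplus without the control is ½ · (120 - 51) · 69 = 2380.5.
With the floor, consumers buy 22 units at 98, so CS = ½ · (120 - 98) · 22 = 242.
Change in consumer surplus = 242 - 2380.5 = -2138.5.

-2138.5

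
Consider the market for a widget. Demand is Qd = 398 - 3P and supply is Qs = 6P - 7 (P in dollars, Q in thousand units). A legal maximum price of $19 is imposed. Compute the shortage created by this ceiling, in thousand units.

234

Without the control the market clears where 398 - 3P = 6P - 7, i.e. P* = 45 and Q* = 263.
The ceiling of 19 is below the equilibrium price 45, so it binds.
At P = 19: Qd = 398 - 3·19 = 341 and Qs = 6·19 - 7 = 107.
Shortage = Qd - Qs = 341 - 107 = 234.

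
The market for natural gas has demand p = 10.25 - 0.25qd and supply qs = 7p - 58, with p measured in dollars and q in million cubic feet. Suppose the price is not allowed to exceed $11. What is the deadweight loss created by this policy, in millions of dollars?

0

Rearranging demand gives qd = 41 - 4p. Without the control the market clears where 41 - 4p = 7p - 58, i.e. p* = 9 and q* = 5.
The ceiling of 11 is above the equilibrium price 9, so it is not binding; the market clears at p* = 9, q* = 5.
Since the control does not bind, no trades are prevented and deadweight loss is zero.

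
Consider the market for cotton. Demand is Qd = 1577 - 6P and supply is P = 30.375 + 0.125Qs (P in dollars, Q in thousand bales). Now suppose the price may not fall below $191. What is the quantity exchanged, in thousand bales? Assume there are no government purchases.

Rearranging supply gives Qs = 8P - 243. Setting quantity demanded equal to quantity supplied, 1577 - 6P = 8P - 243, gives P* = 130 and Q* = 797.
Because the floor (191) lies above the market-clearing price, it is binding.
At P = 191: Qd = 1577 - 6·191 = 431 and Qs = 8·191 - 243 = 1285.
The quantity actually transacted is the short side, demand: 431.

431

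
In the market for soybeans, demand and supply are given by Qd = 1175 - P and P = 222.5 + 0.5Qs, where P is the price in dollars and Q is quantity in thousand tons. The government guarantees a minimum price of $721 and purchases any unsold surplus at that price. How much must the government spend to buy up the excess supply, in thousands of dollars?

391503

Rearranging supply gives Qs = 2P - 445. Setting quantity demanded equal to quantity supplied, 1175 - P = 2P - 445, gives P* = 540 and Q* = 635.
The floor of 721 is above the equilibrium price 540, so it binds.
At P = 721: Qd = 1175 - 721 = 454 and Qs = 2·721 - 445 = 997.
Surplus = Qs - Qd = 543.
Government expenditure = surplus × support price = 543 × 721 = 391503.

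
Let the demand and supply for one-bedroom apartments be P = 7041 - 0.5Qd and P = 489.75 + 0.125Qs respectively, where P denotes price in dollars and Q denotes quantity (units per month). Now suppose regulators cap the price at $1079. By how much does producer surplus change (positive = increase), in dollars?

Rearranging demand gives Qd = 14082 - 2P; rearranging supply gives Qs = 8P - 3918. Equilibrium: 14082 - 2P = 8P - 3918, so 18000 = 10P and P* = 1800, Q* = 10482.
The ceiling of 1079 is below the equilibrium price 1800, so it binds.
At P = 1079: Qd = 14082 - 2·1079 = 11924 and Qs = 8·1079 - 3918 = 4714.
Producer surplus without the control is ½ · (1800 - 489.75) · 10482 = 6867020.25.
With the ceiling, producers sell 4714 units at 1079, so PS = ½ · (1079 - 489.75) · 4714 = 1388862.25.
Change in producer surplus = 1388862.25 - 6867020.25 = -5478158.

-5478158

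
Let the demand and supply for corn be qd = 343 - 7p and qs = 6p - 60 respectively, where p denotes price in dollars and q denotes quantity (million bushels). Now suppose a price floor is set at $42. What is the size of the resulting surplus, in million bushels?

Without the control the market clears where 343 - 7p = 6p - 60, i.e. p* = 31 and q* = 126.
Since 42 > 31, the floor is binding.
At p = 42: qd = 343 - 7·42 = 49 and qs = 6·42 - 60 = 192.
Surplus = qs - qd = 192 - 49 = 143.

143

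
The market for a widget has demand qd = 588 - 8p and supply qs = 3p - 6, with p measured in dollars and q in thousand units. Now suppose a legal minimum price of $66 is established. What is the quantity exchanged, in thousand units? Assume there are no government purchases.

Setting quantity demanded equal to quantity supplied, 588 - 8p = 3p - 6, gives p* = 54 and q* = 156.
The floor of 66 is above the equilibrium price 54, so it binds.
At p = 66: qd = 588 - 8·66 = 60 and qs = 3·66 - 6 = 192.
The quantity actually transacted is the short side, demand: 60.

60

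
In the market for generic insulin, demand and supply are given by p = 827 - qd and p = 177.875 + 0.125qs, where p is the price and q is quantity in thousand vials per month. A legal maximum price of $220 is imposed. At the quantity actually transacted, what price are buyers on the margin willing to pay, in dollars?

Rearranging demand gives qd = 827 - p; rearranging supply gives qs = 8p - 1423. Equilibrium: 827 - p = 8p - 1423, so 2250 = 9p and p* = 250, q* = 577.
Because the ceiling (220) lies below the market-clearing price, it is binding.
At p = 220: qd = 827 - 220 = 607 and qs = 8·220 - 1423 = 337.
Only 337 units reach the market. On the demand curve, the marginal buyer's willingness to pay at q = 337 is (827 - 337) = 490.

490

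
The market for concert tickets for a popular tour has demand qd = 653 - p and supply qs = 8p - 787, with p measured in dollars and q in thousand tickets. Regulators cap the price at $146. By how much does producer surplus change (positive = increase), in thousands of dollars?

-6118

Without the control the market clears where 653 - p = 8p - 787, i.e. p* = 160 and q* = 493.
Since 146 < 160, the ceiling is binding.
At p = 146: qd = 653 - 146 = 507 and qs = 8·146 - 787 = 381.
Producer surplus without the control is ½ · (160 - 98.375) · 493 = 15190.5625.
With the ceiling, producers sell 381 units at 146, so PS = ½ · (146 - 98.375) · 381 = 9072.5625.
Change in producer surplus = 9072.5625 - 15190.5625 = -6118.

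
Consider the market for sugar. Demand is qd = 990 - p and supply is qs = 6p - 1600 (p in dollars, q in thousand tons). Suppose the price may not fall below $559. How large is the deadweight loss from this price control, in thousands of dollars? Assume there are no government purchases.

Setting quantity demanded equal to quantity supplied, 990 - p = 6p - 1600, gives p* = 370 and q* = 620.
The floor of 559 is above the equilibrium price 370, so it binds.
At p = 559: qd = 990 - 559 = 431 and qs = 6·559 - 1600 = 1754.
Quantity traded falls to 431. At q = 431 the demand price is 990 - 431 = 559 and the supply price is (1600 + 431)/6 = 338.5.
Deadweight loss = ½ · (559 - 338.5) · (620 - 431) = ½ · 220.5 · 189 = 20837.25.

20837.25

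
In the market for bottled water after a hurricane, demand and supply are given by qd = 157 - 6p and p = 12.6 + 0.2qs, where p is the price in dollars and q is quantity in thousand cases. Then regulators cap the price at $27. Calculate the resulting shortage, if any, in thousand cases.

Rearranging supply gives qs = 5p - 63. Equilibrium: 157 - 6p = 5p - 63, so 220 = 11p and p* = 20, q* = 37.
Since 27 is above p* = 20, the ceiling does not bind and the free-market outcome prevails.
Since the control does not bind, there is no shortage.

0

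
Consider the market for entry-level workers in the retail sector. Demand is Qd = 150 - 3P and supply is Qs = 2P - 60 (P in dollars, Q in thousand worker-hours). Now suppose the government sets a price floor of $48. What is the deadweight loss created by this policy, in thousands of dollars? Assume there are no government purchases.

135

Equilibrium: 150 - 3P = 2P - 60, so 210 = 5P and P* = 42, Q* = 24.
Because the floor (48) lies above the market-clearing price, it is binding.
At P = 48: Qd = 150 - 3·48 = 6 and Qs = 2·48 - 60 = 36.
Quantity traded falls to 6. At Q = 6 the demand price is (150 - 6)/3 = 48 and the supply price is (60 + 6)/2 = 33.
Deadweight loss = ½ · (48 - 33) · (24 - 6) = ½ · 15 · 18 = 135.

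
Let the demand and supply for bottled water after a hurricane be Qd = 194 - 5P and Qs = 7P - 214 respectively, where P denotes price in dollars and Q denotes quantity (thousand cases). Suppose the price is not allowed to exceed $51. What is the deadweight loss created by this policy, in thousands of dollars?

Equilibrium: 194 - 5P = 7P - 214, so 408 = 12P and P* = 34, Q* = 24.
Since 51 is above P* = 34, the ceiling does not bind and the free-market outcome prevails.
Since the control does not bind, no trades are prevented and deadweight loss is zero.

0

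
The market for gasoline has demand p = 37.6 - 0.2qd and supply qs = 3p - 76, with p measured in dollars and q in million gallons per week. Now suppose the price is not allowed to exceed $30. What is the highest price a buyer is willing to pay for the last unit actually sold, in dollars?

34.8

Rearranging demand gives qd = 188 - 5p. Without the control the market clears where 188 - 5p = 3p - 76, i.e. p* = 33 and q* = 23.
Since 30 < 33, the ceiling is binding.
At p = 30: qd = 188 - 5·30 = 38 and qs = 3·30 - 76 = 14.
Only 14 units reach the market. On the demand curve, the marginal buyer's willingness to pay at q = 14 is (188 - 14)/5 = 34.8.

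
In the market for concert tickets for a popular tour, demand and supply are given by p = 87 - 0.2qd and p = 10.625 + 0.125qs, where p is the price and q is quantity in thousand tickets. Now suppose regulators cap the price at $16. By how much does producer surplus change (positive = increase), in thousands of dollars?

Rearranging demand gives qd = 435 - 5p; rearranging supply gives qs = 8p - 85. Equilibrium: 435 - 5p = 8p - 85, so 520 = 13p and p* = 40, q* = 235.
The ceiling of 16 is below the equilibrium price 40, so it binds.
At p = 16: qd = 435 - 5·16 = 355 and qs = 8·16 - 85 = 43.
Producer surplus without the control is ½ · (40 - 10.625) · 235 = 3451.5625.
With the ceiling, producers sell 43 units at 16, so PS = ½ · (16 - 10.625) · 43 = 115.5625.
Change in producer surplus = 115.5625 - 3451.5625 = -3336.

-3336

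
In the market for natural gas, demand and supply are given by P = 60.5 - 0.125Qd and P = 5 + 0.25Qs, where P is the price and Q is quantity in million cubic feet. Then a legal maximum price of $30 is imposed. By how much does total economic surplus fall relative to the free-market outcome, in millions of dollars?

432

Rearranging demand gives Qd = 484 - 8P; rearranging supply gives Qs = 4P - 20. Without the control the market clears where 484 - 8P = 4P - 20, i.e. P* = 42 and Q* = 148.
The ceiling of 30 is below the equilibrium price 42, so it binds.
At P = 30: Qd = 484 - 8·30 = 244 and Qs = 4·30 - 20 = 100.
Quantity traded falls to 100. At Q = 100 the demand price is (484 - 100)/8 = 48 and the supply price is (20 + 100)/4 = 30.
Deadweight loss = ½ · (48 - 30) · (148 - 100) = ½ · 18 · 48 = 432.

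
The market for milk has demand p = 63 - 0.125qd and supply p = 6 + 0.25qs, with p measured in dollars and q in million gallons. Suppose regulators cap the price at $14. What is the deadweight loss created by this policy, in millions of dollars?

Rearranging demand gives qd = 504 - 8p; rearranging supply gives qs = 4p - 24. In a free market, 504 - 8p = 4p - 24 gives the equilibrium p* = 44, q* = 152.
Because the ceiling (14) lies below the market-clearing price, it is binding.
At p = 14: qd = 504 - 8·14 = 392 and qs = 4·14 - 24 = 32.
Quantity traded falls to 32. At q = 32 the demand price is (504 - 32)/8 = 59 and the supply price is (24 + 32)/4 = 14.
Deadweight loss = ½ · (59 - 14) · (152 - 32) = ½ · 45 · 120 = 2700.

2700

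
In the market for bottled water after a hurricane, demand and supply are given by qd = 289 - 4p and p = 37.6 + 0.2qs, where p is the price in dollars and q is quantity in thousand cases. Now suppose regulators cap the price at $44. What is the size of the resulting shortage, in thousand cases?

Rearranging supply gives qs = 5p - 188. In a free market, 289 - 4p = 5p - 188 gives the equilibrium p* = 53, q* = 77.
Since 44 < 53, the ceiling is binding.
At p = 44: qd = 289 - 4·44 = 113 and qs = 5·44 - 188 = 32.
Shortage = qd - qs = 113 - 32 = 81.

81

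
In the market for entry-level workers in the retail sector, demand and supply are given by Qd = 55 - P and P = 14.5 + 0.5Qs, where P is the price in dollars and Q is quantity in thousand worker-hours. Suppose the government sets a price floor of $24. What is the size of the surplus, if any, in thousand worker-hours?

0

Rearranging supply gives Qs = 2P - 29. In a free market, 55 - P = 2P - 29 gives the equilibrium P* = 28, Q* = 27.
The floor of 24 is below the equilibrium price 28, so it is not binding; the market clears at P* = 28, Q* = 27.
Since the control does not bind, there is no surplus.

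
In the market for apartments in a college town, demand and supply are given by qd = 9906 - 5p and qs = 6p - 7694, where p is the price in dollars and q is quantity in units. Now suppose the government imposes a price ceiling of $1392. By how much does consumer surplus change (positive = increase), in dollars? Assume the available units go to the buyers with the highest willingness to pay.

Setting quantity demanded equal to quantity supplied, 9906 - 5p = 6p - 7694, gives p* = 1600 and q* = 1906.
The ceiling of 1392 is below the equilibrium price 1600, so it binds.
At p = 1392: qd = 9906 - 5·1392 = 2946 and qs = 6·1392 - 7694 = 658.
Consumer surplus without the control is ½ · (1981.2 - 1600) · 1906 = 363283.6.
With the ceiling, 658 units are sold at 1392 (assume they go to the highest-value buyers). The demand price at q = 658 is 1849.6, so CS = ½ · [(1981.2 - 1392) + (1849.6 - 1392)] · 658 = 344397.2.
Change in consumer surplus = 344397.2 - 363283.6 = -18886.4.

-18886.4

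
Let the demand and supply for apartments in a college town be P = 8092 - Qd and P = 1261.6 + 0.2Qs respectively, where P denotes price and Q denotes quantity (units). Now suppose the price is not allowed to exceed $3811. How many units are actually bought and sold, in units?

5692

Rearranging demand gives Qd = 8092 - P; rearranging supply gives Qs = 5P - 6308. In a free market, 8092 - P = 5P - 6308 gives the equilibrium P* = 2400, Q* = 5692.
The ceiling of 3811 is above the equilibrium price 2400, so it is not binding; the market clears at P* = 2400, Q* = 5692.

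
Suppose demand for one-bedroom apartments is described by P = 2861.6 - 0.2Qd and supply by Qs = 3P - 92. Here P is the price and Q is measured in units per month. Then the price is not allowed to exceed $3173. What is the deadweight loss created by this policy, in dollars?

0

Rearranging demand gives Qd = 14308 - 5P. Without the control the market clears where 14308 - 5P = 3P - 92, i.e. P* = 1800 and Q* = 5308.
Since 3173 is above P* = 1800, the ceiling does not bind and the free-market outcome prevails.
Since the control does not bind, no trades are prevented and deadweight loss is zero.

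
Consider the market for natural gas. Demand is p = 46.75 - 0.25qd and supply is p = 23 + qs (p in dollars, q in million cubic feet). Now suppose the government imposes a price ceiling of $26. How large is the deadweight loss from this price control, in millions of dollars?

Rearranging demand gives qd = 187 - 4p; rearranging supply gives qs = p - 23. Without the control the market clears where 187 - 4p = p - 23, i.e. p* = 42 and q* = 19.
Because the ceiling (26) lies below the market-clearing price, it is binding.
At p = 26: qd = 187 - 4·26 = 83 and qs = 26 - 23 = 3.
Quantity traded falls to 3. At q = 3 the demand price is (187 - 3)/4 = 46 and the supply price is 23 + 3 = 26.
Deadweight loss = ½ · (46 - 26) · (19 - 3) = ½ · 20 · 16 = 160.

160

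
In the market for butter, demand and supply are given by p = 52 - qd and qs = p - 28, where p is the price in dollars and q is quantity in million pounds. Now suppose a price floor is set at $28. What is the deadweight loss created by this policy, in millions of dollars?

0

Rearranging demand gives qd = 52 - p. Equilibrium: 52 - p = p - 28, so 80 = 2p and p* = 40, q* = 12.
The floor of 28 is below the equilibrium price 40, so it is not binding; the market clears at p* = 40, q* = 12.
Since the control does not bind, no trades are prevented and deadweight loss is zero.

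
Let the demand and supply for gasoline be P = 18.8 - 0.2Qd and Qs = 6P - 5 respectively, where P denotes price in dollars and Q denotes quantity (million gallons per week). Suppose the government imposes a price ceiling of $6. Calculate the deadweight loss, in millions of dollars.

59.4

Rearranging demand gives Qd = 94 - 5P. Without the control the market clears where 94 - 5P = 6P - 5, i.e. P* = 9 and Q* = 49.
The ceiling of 6 is below the equilibrium price 9, so it binds.
At P = 6: Qd = 94 - 5·6 = 64 and Qs = 6·6 - 5 = 31.
Quantity traded falls to 31. At Q = 31 the demand price is (94 - 31)/5 = 12.6 and the supply price is (5 + 31)/6 = 6.
Deadweight loss = ½ · (12.6 - 6) · (49 - 31) = ½ · 6.6 · 18 = 59.4.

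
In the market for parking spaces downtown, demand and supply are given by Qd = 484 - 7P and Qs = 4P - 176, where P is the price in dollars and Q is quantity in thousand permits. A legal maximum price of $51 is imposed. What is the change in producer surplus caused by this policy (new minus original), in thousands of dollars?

-414

Equilibrium: 484 - 7P = 4P - 176, so 660 = 11P and P* = 60, Q* = 64.
The ceiling of 51 is below the equilibrium price 60, so it binds.
At P = 51: Qd = 484 - 7·51 = 127 and Qs = 4·51 - 176 = 28.
Producer surplus without the control is ½ · (60 - 44) · 64 = 512.
With the ceiling, producers sell 28 units at 51, so PS = ½ · (51 - 44) · 28 = 98.
Change in producer surplus = 98 - 512 = -414.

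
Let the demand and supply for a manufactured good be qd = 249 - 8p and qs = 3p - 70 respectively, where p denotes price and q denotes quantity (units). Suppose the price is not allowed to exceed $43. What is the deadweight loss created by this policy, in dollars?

Without the control the market clears where 249 - 8p = 3p - 70, i.e. p* = 29 and q* = 17.
The ceiling of 43 is above the equilibrium price 29, so it is not binding; the market clears at p* = 29, q* = 17.
Since the control does not bind, no trades are prevented and deadweight loss is zero.

0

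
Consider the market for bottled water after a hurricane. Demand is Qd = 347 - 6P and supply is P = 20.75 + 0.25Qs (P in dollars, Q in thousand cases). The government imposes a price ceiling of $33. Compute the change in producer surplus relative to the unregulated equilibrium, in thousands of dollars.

Rearranging supply gives Qs = 4P - 83. Setting quantity demanded equal to quantity supplied, 347 - 6P = 4P - 83, gives P* = 43 and Q* = 89.
Since 33 < 43, the ceiling is binding.
At P = 33: Qd = 347 - 6·33 = 149 and Qs = 4·33 - 83 = 49.
Producer surplus without the control is ½ · (43 - 20.75) · 89 = 990.125.
With the ceiling, producers sell 49 units at 33, so PS = ½ · (33 - 20.75) · 49 = 300.125.
Change in producer surplus = 300.125 - 990.125 = -690.

-690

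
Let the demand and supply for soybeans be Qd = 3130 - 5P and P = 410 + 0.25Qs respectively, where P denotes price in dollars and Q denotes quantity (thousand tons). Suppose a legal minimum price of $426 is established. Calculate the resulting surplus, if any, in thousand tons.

0

Rearranging supply gives Qs = 4P - 1640. Setting quantity demanded equal to quantity supplied, 3130 - 5P = 4P - 1640, gives P* = 530 and Q* = 480.
The floor of 426 is below the equilibrium price 530, so it is not binding; the market clears at P* = 530, Q* = 480.
Since the control does not bind, there is no surplus.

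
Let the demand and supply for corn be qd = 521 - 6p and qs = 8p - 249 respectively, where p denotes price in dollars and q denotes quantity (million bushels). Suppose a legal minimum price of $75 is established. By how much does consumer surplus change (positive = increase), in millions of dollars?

Equilibrium: 521 - 6p = 8p - 249, so 770 = 14p and p* = 55, q* = 191.
The floor of 75 is above the equilibrium price 55, so it binds.
At p = 75: qd = 521 - 6·75 = 71 and qs = 8·75 - 249 = 351.
Consumer surplus without the control is ½ · (521/6 - 55) · 191 = 36481/12.
With the floor, consumers buy 71 units at 75, so CS = ½ · (521/6 - 75) · 71 = 5041/12.
Change in consumer surplus = 5041/12 - 36481/12 = -2620.

-2620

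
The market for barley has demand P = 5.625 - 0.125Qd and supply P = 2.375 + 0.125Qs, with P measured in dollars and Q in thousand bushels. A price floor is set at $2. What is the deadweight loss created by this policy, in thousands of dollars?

Rearranging demand gives Qd = 45 - 8P; rearranging supply gives Qs = 8P - 19. Setting quantity demanded equal to quantity supplied, 45 - 8P = 8P - 19, gives P* = 4 and Q* = 13.
Since 2 is below P* = 4, the floor does not bind and the free-market outcome prevails.
Since the control does not bind, no trades are prevented and deadweight loss is zero.

0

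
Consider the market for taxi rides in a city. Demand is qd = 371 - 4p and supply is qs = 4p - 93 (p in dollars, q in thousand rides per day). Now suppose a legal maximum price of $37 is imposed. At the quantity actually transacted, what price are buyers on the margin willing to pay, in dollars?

In a free market, 371 - 4p = 4p - 93 gives the equilibrium p* = 58, q* = 139.
The ceiling of 37 is below the equilibrium price 58, so it binds.
At p = 37: qd = 371 - 4·37 = 223 and qs = 4·37 - 93 = 55.
Only 55 units reach the market. On the demand curve, the marginal buyer's willingness to pay at q = 55 is (371 - 55)/4 = 79.

79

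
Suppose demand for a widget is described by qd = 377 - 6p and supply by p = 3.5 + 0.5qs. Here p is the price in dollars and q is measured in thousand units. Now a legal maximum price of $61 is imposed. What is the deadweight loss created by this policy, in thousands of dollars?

0

Rearranging supply gives qs = 2p - 7. Without the control the market clears where 377 - 6p = 2p - 7, i.e. p* = 48 and q* = 89.
The ceiling of 61 is above the equilibrium price 48, so it is not binding; the market clears at p* = 48, q* = 89.
Since the control does not bind, no trades are prevented and deadweight loss is zero.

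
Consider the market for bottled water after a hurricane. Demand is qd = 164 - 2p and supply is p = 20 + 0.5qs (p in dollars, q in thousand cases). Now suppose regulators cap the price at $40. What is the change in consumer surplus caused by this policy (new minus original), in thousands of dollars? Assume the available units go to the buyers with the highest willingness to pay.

Rearranging supply gives qs = 2p - 40. Setting quantity demanded equal to quantity supplied, 164 - 2p = 2p - 40, gives p* = 51 and q* = 62.
Since 40 < 51, the ceiling is binding.
At p = 40: qd = 164 - 2·40 = 84 and qs = 2·40 - 40 = 40.
Consumer surplus without the control is ½ · (82 - 51) · 62 = 961.
With the ceiling, 40 units are sold at 40 (assume they go to the highest-value buyers). The demand price at q = 40 is 62, so CS = ½ · [(82 - 40) + (62 - 40)] · 40 = 1280.
Change in consumer surplus = 1280 - 961 = 319.

319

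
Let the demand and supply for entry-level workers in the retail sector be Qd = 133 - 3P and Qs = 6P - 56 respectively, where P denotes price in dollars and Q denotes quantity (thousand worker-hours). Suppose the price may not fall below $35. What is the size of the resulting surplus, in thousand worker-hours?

126

In a free market, 133 - 3P = 6P - 56 gives the equilibrium P* = 21, Q* = 70.
The floor of 35 is above the equilibrium price 21, so it binds.
At P = 35: Qd = 133 - 3·35 = 28 and Qs = 6·35 - 56 = 154.
Surplus = Qs - Qd = 154 - 28 = 126.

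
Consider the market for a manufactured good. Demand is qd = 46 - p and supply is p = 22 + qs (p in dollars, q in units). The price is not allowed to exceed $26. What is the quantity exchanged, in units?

4

Rearranging supply gives qs = p - 22. In a free market, 46 - p = p - 22 gives the equilibrium p* = 34, q* = 12.
The ceiling of 26 is below the equilibrium price 34, so it binds.
At p = 26: qd = 46 - 26 = 20 and qs = 26 - 22 = 4.
The quantity actually transacted is the short side, supply: 4.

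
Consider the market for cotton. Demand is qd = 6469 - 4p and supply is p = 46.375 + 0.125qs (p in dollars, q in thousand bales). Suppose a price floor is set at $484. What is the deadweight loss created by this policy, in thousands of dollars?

0

Rearranging supply gives qs = 8p - 371. In a free market, 6469 - 4p = 8p - 371 gives the equilibrium p* = 570, q* = 4189.
Since 484 is below p* = 570, the floor does not bind and the free-market outcome prevails.
Since the control does not bind, no trades are prevented and deadweight loss is zero.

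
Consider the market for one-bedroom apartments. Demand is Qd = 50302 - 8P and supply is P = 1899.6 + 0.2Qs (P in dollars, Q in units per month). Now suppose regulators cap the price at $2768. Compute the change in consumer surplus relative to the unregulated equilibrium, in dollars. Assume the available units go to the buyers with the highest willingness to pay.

2710444

Rearranging supply gives Qs = 5P - 9498. In a free market, 50302 - 8P = 5P - 9498 gives the equilibrium P* = 4600, Q* = 13502.
The ceiling of 2768 is below the equilibrium price 4600, so it binds.
At P = 2768: Qd = 50302 - 8·2768 = 28158 and Qs = 5·2768 - 9498 = 4342.
Consumer surplus without the control is ½ · (6287.75 - 4600) · 13502 = 11394000.25.
With the ceiling, 4342 units are sold at 2768 (assume they go to the highest-value buyers). The demand price at Q = 4342 is 5745, so CS = ½ · [(6287.75 - 2768) + (5745 - 2768)] · 4342 = 14104444.25.
Change in consumer surplus = 14104444.25 - 11394000.25 = 2710444.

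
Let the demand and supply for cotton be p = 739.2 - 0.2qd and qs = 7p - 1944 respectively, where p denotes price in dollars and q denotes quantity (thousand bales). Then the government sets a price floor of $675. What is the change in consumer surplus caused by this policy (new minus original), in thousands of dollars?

Rearranging demand gives qd = 3696 - 5p. Setting quantity demanded equal to quantity supplied, 3696 - 5p = 7p - 1944, gives p* = 470 and q* = 1346.
The floor of 675 is above the equilibrium price 470, so it binds.
At p = 675: qd = 3696 - 5·675 = 321 and qs = 7·675 - 1944 = 2781.
Consumer surplus without the control is ½ · (739.2 - 470) · 1346 = 181171.6.
With the floor, consumers buy 321 units at 675, so CS = ½ · (739.2 - 675) · 321 = 10304.1.
Change in consumer surplus = 10304.1 - 181171.6 = -170867.5.

-170867.5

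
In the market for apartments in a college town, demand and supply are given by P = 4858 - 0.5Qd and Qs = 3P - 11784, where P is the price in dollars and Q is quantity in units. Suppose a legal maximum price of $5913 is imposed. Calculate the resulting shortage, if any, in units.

Rearranging demand gives Qd = 9716 - 2P. Setting quantity demanded equal to quantity supplied, 9716 - 2P = 3P - 11784, gives P* = 4300 and Q* = 1116.
The ceiling of 5913 is above the equilibrium price 4300, so it is not binding; the market clears at P* = 4300, Q* = 1116.
Since the control does not bind, there is no shortage.

0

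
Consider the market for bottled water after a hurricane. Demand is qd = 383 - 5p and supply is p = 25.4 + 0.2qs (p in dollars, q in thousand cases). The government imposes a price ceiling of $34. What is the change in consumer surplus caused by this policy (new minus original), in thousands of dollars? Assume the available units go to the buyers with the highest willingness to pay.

Rearranging supply gives qs = 5p - 127. Without the control the market clears where 383 - 5p = 5p - 127, i.e. p* = 51 and q* = 128.
Because the ceiling (34) lies below the market-clearing price, it is binding.
At p = 34: qd = 383 - 5·34 = 213 and qs = 5·34 - 127 = 43.
Consumer surplus without the control is ½ · (76.6 - 51) · 128 = 1638.4.
With the ceiling, 43 units are sold at 34 (assume they go to the highest-value buyers). The demand price at q = 43 is 68, so CS = ½ · [(76.6 - 34) + (68 - 34)] · 43 = 1646.9.
Change in consumer surplus = 1646.9 - 1638.4 = 8.5.

8.5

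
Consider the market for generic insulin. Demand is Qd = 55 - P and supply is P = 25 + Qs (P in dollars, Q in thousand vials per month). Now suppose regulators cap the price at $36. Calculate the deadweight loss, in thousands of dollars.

16

Rearranging supply gives Qs = P - 25. Without the control the market clears where 55 - P = P - 25, i.e. P* = 40 and Q* = 15.
Since 36 < 40, the ceiling is binding.
At P = 36: Qd = 55 - 36 = 19 and Qs = 36 - 25 = 11.
Quantity traded falls to 11. At Q = 11 the demand price is 55 - 11 = 44 and the supply price is 25 + 11 = 36.
Deadweight loss = ½ · (44 - 36) · (15 - 11) = ½ · 8 · 4 = 16.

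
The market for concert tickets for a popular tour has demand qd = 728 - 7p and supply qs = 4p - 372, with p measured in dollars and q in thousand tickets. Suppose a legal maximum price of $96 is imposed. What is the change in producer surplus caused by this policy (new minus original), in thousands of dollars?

-80

Setting quantity demanded equal to quantity supplied, 728 - 7p = 4p - 372, gives p* = 100 and q* = 28.
Because the ceiling (96) lies below the market-clearing price, it is binding.
At p = 96: qd = 728 - 7·96 = 56 and qs = 4·96 - 372 = 12.
Producer surplus without the control is ½ · (100 - 93) · 28 = 98.
With the ceiling, producers sell 12 units at 96, so PS = ½ · (96 - 93) · 12 = 18.
Change in producer surplus = 18 - 98 = -80.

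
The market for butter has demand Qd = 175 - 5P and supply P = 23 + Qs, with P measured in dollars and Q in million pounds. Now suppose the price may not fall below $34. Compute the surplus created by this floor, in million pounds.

Rearranging supply gives Qs = P - 23. Equilibrium: 175 - 5P = P - 23, so 198 = 6P and P* = 33, Q* = 10.
Since 34 > 33, the floor is binding.
At P = 34: Qd = 175 - 5·34 = 5 and Qs = 34 - 23 = 11.
Surplus = Qs - Qd = 11 - 5 = 6.

6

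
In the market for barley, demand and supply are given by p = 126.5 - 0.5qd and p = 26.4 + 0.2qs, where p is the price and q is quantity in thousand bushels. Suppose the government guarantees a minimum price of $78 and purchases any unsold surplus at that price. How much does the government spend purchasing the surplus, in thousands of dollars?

12558

Rearranging demand gives qd = 253 - 2p; rearranging supply gives qs = 5p - 132. Equilibrium: 253 - 2p = 5p - 132, so 385 = 7p and p* = 55, q* = 143.
Since 78 > 55, the floor is binding.
At p = 78: qd = 253 - 2·78 = 97 and qs = 5·78 - 132 = 258.
Surplus = qs - qd = 161.
Government expenditure = surplus × support price = 161 × 78 = 12558.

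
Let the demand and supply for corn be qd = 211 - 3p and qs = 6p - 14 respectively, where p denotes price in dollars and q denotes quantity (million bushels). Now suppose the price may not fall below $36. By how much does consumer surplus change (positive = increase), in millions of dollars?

Without the control the market clears where 211 - 3p = 6p - 14, i.e. p* = 25 and q* = 136.
Because the floor (36) lies above the market-clearing price, it is binding.
At p = 36: qd = 211 - 3·36 = 103 and qs = 6·36 - 14 = 202.
Consumer surplus without the control is ½ · (211/3 - 25) · 136 = 9248/3.
With the floor, consumers buy 103 units at 36, so CS = ½ · (211/3 - 36) · 103 = 10609/6.
Change in consumer surplus = 10609/6 - 9248/3 = -1314.5.

-1314.5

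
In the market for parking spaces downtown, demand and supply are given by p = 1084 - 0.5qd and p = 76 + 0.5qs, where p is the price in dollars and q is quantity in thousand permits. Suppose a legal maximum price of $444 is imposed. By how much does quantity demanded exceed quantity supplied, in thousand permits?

544

Rearranging demand gives qd = 2168 - 2p; rearranging supply gives qs = 2p - 152. Equilibrium: 2168 - 2p = 2p - 152, so 2320 = 4p and p* = 580, q* = 1008.
The ceiling of 444 is below the equilibrium price 580, so it binds.
At p = 444: qd = 2168 - 2·444 = 1280 and qs = 2·444 - 152 = 736.
Shortage = qd - qs = 1280 - 736 = 544.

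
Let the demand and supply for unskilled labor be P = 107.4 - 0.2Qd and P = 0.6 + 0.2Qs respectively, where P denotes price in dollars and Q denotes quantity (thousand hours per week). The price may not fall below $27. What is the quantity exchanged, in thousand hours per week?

267

Rearranging demand gives Qd = 537 - 5P; rearranging supply gives Qs = 5P - 3. Equilibrium: 537 - 5P = 5P - 3, so 540 = 10P and P* = 54, Q* = 267.
The floor of 27 is below the equilibrium price 54, so it is not binding; the market clears at P* = 54, Q* = 267.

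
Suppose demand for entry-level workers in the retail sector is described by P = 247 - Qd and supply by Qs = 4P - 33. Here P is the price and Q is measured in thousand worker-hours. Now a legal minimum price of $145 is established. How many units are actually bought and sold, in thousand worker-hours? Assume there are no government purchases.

102

Rearranging demand gives Qd = 247 - P. Equilibrium: 247 - P = 4P - 33, so 280 = 5P and P* = 56, Q* = 191.
Because the floor (145) lies above the market-clearing price, it is binding.
At P = 145: Qd = 247 - 145 = 102 and Qs = 4·145 - 33 = 547.
The quantity actually transacted is the short side, demand: 102.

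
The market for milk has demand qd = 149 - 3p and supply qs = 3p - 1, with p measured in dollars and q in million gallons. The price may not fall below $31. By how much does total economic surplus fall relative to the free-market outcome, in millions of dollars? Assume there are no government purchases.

In a free market, 149 - 3p = 3p - 1 gives the equilibrium p* = 25, q* = 74.
Since 31 > 25, the floor is binding.
At p = 31: qd = 149 - 3·31 = 56 and qs = 3·31 - 1 = 92.
Quantity traded falls to 56. At q = 56 the demand price is (149 - 56)/3 = 31 and the supply price is (1 + 56)/3 = 19.
Deadweight loss = ½ · (31 - 19) · (74 - 56) = ½ · 12 · 18 = 108.

108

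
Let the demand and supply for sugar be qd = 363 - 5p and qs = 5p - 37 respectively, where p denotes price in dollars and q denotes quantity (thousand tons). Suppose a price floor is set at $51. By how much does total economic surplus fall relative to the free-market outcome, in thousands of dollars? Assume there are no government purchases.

605

Without the control the market clears where 363 - 5p = 5p - 37, i.e. p* = 40 and q* = 163.
Since 51 > 40, the floor is binding.
At p = 51: qd = 363 - 5·51 = 108 and qs = 5·51 - 37 = 218.
Quantity traded falls to 108. At q = 108 the demand price is (363 - 108)/5 = 51 and the supply price is (37 + 108)/5 = 29.
Deadweight loss = ½ · (51 - 29) · (163 - 108) = ½ · 22 · 55 = 605.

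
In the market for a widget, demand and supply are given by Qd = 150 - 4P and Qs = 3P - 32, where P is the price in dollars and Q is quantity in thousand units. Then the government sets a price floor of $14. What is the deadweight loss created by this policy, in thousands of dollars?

Setting quantity demanded equal to quantity supplied, 150 - 4P = 3P - 32, gives P* = 26 and Q* = 46.
The floor of 14 is below the equilibrium price 26, so it is not binding; the market clears at P* = 26, Q* = 46.
Since the control does not bind, no trades are prevented and deadweight loss is zero.

0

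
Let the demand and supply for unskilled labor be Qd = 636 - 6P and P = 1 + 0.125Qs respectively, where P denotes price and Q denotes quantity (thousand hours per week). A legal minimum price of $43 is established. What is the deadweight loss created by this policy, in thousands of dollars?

Rearranging supply gives Qs = 8P - 8. Without the control the market clears where 636 - 6P = 8P - 8, i.e. P* = 46 and Q* = 360.
The floor of 43 is below the equilibrium price 46, so it is not binding; the market clears at P* = 46, Q* = 360.
Since the control does not bind, no trades are prevented and deadweight loss is zero.

0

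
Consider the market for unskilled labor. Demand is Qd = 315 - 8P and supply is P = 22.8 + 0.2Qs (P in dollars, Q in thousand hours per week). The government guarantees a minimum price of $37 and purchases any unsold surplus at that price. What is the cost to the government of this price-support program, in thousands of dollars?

Rearranging supply gives Qs = 5P - 114. Setting quantity demanded equal to quantity supplied, 315 - 8P = 5P - 114, gives P* = 33 and Q* = 51.
Since 37 > 33, the floor is binding.
At P = 37: Qd = 315 - 8·37 = 19 and Qs = 5·37 - 114 = 71.
Surplus = Qs - Qd = 52.
Government expenditure = surplus × support price = 52 × 37 = 1924.

1924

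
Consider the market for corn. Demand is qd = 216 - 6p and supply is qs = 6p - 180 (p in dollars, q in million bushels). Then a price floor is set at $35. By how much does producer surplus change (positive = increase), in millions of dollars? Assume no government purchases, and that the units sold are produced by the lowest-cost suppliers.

Equilibrium: 216 - 6p = 6p - 180, so 396 = 12p and p* = 33, q* = 18.
Since 35 > 33, the floor is binding.
At p = 35: qd = 216 - 6·35 = 6 and qs = 6·35 - 180 = 30.
Producer surplus without the control is ½ · (33 - 30) · 18 = 27.
With the floor, 6 units are sold at 35. The supply price at q = 6 is 31, so PS = ½ · [(35 - 30) + (35 - 31)] · 6 = 27.
Change in producer surplus = 27 - 27 = 0.

0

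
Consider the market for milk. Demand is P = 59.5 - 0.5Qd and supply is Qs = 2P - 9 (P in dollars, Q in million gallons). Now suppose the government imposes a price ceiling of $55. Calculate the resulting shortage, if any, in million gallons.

Rearranging demand gives Qd = 119 - 2P. Without the control the market clears where 119 - 2P = 2P - 9, i.e. P* = 32 and Q* = 55.
The ceiling of 55 is above the equilibrium price 32, so it is not binding; the market clears at P* = 32, Q* = 55.
Since the control does not bind, there is no shortage.

0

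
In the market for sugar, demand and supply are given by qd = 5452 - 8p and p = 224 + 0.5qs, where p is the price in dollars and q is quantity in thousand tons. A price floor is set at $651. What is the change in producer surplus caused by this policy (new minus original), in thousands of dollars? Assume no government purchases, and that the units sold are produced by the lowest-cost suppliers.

-44652

Rearranging supply gives qs = 2p - 448. Setting quantity demanded equal to quantity supplied, 5452 - 8p = 2p - 448, gives p* = 590 and q* = 732.
Since 651 > 590, the floor is binding.
At p = 651: qd = 5452 - 8·651 = 244 and qs = 2·651 - 448 = 854.
Producer surplus without the control is ½ · (590 - 224) · 732 = 133956.
With the floor, 244 units are sold at 651. The supply price at q = 244 is 346, so PS = ½ · [(651 - 224) + (651 - 346)] · 244 = 89304.
Change in producer surplus = 89304 - 133956 = -44652.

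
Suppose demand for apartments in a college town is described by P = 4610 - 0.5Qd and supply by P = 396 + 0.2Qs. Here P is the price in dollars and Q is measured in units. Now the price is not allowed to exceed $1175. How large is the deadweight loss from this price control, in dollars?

1580468.75

Rearranging demand gives Qd = 9220 - 2P; rearranging supply gives Qs = 5P - 1980. Setting quantity demanded equal to quantity supplied, 9220 - 2P = 5P - 1980, gives P* = 1600 and Q* = 6020.
Since 1175 < 1600, the ceiling is binding.
At P = 1175: Qd = 9220 - 2·1175 = 6870 and Qs = 5·1175 - 1980 = 3895.
Quantity traded falls to 3895. At Q = 3895 the demand price is (9220 - 3895)/2 = 2662.5 and the supply price is (1980 + 3895)/5 = 1175.
Deadweight loss = ½ · (2662.5 - 1175) · (6020 - 3895) = ½ · 1487.5 · 2125 = 1580468.75.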